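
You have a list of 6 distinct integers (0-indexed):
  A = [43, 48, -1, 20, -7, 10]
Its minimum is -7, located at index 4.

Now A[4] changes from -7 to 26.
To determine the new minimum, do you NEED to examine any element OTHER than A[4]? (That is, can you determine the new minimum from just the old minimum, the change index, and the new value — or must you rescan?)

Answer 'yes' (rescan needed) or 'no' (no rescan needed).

Old min = -7 at index 4
Change at index 4: -7 -> 26
Index 4 WAS the min and new value 26 > old min -7. Must rescan other elements to find the new min.
Needs rescan: yes

Answer: yes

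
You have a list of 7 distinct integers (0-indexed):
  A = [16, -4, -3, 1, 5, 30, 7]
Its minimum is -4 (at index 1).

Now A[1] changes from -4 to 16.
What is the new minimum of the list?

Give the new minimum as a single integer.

Answer: -3

Derivation:
Old min = -4 (at index 1)
Change: A[1] -4 -> 16
Changed element WAS the min. Need to check: is 16 still <= all others?
  Min of remaining elements: -3
  New min = min(16, -3) = -3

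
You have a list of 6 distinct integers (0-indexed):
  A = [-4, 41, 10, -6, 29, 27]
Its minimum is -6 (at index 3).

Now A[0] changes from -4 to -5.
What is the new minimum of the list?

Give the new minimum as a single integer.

Old min = -6 (at index 3)
Change: A[0] -4 -> -5
Changed element was NOT the old min.
  New min = min(old_min, new_val) = min(-6, -5) = -6

Answer: -6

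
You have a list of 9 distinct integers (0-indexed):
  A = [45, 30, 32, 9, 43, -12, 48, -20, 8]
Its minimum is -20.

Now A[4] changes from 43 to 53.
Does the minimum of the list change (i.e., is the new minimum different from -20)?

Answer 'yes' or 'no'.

Old min = -20
Change: A[4] 43 -> 53
Changed element was NOT the min; min changes only if 53 < -20.
New min = -20; changed? no

Answer: no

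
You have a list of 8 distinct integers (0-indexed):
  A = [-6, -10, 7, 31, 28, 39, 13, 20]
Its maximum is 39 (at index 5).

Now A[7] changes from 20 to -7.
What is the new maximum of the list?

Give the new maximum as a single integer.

Answer: 39

Derivation:
Old max = 39 (at index 5)
Change: A[7] 20 -> -7
Changed element was NOT the old max.
  New max = max(old_max, new_val) = max(39, -7) = 39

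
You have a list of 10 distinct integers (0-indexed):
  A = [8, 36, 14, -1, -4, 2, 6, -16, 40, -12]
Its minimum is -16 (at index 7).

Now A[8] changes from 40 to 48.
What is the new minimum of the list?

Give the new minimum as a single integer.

Answer: -16

Derivation:
Old min = -16 (at index 7)
Change: A[8] 40 -> 48
Changed element was NOT the old min.
  New min = min(old_min, new_val) = min(-16, 48) = -16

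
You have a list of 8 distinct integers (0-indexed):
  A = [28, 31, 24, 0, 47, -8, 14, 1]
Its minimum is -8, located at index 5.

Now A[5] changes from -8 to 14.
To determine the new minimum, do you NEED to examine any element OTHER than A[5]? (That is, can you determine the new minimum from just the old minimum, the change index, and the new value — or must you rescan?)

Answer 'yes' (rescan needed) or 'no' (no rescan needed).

Answer: yes

Derivation:
Old min = -8 at index 5
Change at index 5: -8 -> 14
Index 5 WAS the min and new value 14 > old min -8. Must rescan other elements to find the new min.
Needs rescan: yes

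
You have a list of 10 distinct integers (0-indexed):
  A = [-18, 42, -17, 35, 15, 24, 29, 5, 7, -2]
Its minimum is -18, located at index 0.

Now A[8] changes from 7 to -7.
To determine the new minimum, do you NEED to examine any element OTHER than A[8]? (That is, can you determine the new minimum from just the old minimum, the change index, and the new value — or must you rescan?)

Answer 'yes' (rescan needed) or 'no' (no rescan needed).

Old min = -18 at index 0
Change at index 8: 7 -> -7
Index 8 was NOT the min. New min = min(-18, -7). No rescan of other elements needed.
Needs rescan: no

Answer: no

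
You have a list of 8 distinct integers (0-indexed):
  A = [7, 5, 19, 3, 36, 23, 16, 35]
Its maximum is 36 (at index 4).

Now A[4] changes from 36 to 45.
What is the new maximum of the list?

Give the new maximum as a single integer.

Old max = 36 (at index 4)
Change: A[4] 36 -> 45
Changed element WAS the max -> may need rescan.
  Max of remaining elements: 35
  New max = max(45, 35) = 45

Answer: 45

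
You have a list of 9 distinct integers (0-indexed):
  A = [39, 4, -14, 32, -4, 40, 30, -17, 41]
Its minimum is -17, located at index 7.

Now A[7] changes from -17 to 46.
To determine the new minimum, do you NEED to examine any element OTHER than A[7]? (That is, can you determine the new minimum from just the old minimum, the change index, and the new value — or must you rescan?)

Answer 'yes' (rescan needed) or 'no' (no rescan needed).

Old min = -17 at index 7
Change at index 7: -17 -> 46
Index 7 WAS the min and new value 46 > old min -17. Must rescan other elements to find the new min.
Needs rescan: yes

Answer: yes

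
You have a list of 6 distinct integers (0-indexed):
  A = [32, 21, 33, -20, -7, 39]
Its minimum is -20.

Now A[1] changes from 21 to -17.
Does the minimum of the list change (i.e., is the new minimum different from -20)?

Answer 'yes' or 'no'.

Old min = -20
Change: A[1] 21 -> -17
Changed element was NOT the min; min changes only if -17 < -20.
New min = -20; changed? no

Answer: no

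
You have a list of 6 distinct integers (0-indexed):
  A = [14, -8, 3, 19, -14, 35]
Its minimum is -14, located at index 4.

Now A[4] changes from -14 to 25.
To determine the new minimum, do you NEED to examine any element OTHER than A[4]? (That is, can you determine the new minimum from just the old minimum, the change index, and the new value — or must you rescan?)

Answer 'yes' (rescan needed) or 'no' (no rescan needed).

Old min = -14 at index 4
Change at index 4: -14 -> 25
Index 4 WAS the min and new value 25 > old min -14. Must rescan other elements to find the new min.
Needs rescan: yes

Answer: yes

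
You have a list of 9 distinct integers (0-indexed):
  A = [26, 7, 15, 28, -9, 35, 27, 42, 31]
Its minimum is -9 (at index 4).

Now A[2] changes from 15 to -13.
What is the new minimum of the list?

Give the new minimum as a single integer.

Answer: -13

Derivation:
Old min = -9 (at index 4)
Change: A[2] 15 -> -13
Changed element was NOT the old min.
  New min = min(old_min, new_val) = min(-9, -13) = -13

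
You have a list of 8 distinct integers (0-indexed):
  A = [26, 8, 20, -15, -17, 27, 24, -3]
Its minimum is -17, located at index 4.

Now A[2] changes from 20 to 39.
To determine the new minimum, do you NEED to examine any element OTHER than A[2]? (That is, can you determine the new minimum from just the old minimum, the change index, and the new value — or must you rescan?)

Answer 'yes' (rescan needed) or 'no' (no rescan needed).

Old min = -17 at index 4
Change at index 2: 20 -> 39
Index 2 was NOT the min. New min = min(-17, 39). No rescan of other elements needed.
Needs rescan: no

Answer: no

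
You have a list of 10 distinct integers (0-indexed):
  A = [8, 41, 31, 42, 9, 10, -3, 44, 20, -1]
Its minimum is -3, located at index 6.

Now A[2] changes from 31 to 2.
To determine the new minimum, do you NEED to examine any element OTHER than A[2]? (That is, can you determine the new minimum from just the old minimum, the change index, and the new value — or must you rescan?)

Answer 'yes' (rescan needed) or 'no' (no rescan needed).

Answer: no

Derivation:
Old min = -3 at index 6
Change at index 2: 31 -> 2
Index 2 was NOT the min. New min = min(-3, 2). No rescan of other elements needed.
Needs rescan: no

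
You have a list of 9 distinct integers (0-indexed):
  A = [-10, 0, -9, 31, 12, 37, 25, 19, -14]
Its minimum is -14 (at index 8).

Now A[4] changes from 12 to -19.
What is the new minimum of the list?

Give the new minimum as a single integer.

Old min = -14 (at index 8)
Change: A[4] 12 -> -19
Changed element was NOT the old min.
  New min = min(old_min, new_val) = min(-14, -19) = -19

Answer: -19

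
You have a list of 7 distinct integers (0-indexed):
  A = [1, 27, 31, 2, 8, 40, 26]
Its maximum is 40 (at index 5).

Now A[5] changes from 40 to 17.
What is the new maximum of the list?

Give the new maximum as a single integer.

Answer: 31

Derivation:
Old max = 40 (at index 5)
Change: A[5] 40 -> 17
Changed element WAS the max -> may need rescan.
  Max of remaining elements: 31
  New max = max(17, 31) = 31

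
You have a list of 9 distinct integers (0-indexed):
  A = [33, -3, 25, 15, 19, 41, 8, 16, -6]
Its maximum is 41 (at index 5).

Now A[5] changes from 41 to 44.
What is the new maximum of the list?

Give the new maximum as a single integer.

Old max = 41 (at index 5)
Change: A[5] 41 -> 44
Changed element WAS the max -> may need rescan.
  Max of remaining elements: 33
  New max = max(44, 33) = 44

Answer: 44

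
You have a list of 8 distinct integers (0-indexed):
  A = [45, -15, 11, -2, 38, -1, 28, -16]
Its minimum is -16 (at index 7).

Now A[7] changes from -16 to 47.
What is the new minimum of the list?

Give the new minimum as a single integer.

Answer: -15

Derivation:
Old min = -16 (at index 7)
Change: A[7] -16 -> 47
Changed element WAS the min. Need to check: is 47 still <= all others?
  Min of remaining elements: -15
  New min = min(47, -15) = -15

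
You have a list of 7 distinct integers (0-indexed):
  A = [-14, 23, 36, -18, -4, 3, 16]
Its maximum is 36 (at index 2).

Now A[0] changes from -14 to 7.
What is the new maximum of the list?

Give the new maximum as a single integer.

Answer: 36

Derivation:
Old max = 36 (at index 2)
Change: A[0] -14 -> 7
Changed element was NOT the old max.
  New max = max(old_max, new_val) = max(36, 7) = 36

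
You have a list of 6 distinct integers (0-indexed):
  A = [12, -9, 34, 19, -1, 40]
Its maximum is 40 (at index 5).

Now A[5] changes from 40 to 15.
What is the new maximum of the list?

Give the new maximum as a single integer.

Answer: 34

Derivation:
Old max = 40 (at index 5)
Change: A[5] 40 -> 15
Changed element WAS the max -> may need rescan.
  Max of remaining elements: 34
  New max = max(15, 34) = 34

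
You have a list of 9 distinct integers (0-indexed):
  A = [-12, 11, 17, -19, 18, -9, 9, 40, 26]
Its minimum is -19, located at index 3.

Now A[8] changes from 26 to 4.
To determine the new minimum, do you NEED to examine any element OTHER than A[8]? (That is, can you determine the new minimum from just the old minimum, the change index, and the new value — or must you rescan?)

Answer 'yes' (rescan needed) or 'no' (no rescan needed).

Answer: no

Derivation:
Old min = -19 at index 3
Change at index 8: 26 -> 4
Index 8 was NOT the min. New min = min(-19, 4). No rescan of other elements needed.
Needs rescan: no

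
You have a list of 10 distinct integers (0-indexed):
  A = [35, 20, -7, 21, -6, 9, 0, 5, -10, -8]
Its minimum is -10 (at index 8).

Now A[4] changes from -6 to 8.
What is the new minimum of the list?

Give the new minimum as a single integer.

Old min = -10 (at index 8)
Change: A[4] -6 -> 8
Changed element was NOT the old min.
  New min = min(old_min, new_val) = min(-10, 8) = -10

Answer: -10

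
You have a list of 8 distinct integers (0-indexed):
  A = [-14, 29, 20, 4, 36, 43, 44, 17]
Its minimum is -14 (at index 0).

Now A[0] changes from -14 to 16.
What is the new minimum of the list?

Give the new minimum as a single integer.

Old min = -14 (at index 0)
Change: A[0] -14 -> 16
Changed element WAS the min. Need to check: is 16 still <= all others?
  Min of remaining elements: 4
  New min = min(16, 4) = 4

Answer: 4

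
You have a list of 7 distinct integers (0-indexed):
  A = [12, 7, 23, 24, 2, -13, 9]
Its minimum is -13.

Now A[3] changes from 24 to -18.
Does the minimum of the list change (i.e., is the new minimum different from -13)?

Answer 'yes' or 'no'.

Answer: yes

Derivation:
Old min = -13
Change: A[3] 24 -> -18
Changed element was NOT the min; min changes only if -18 < -13.
New min = -18; changed? yes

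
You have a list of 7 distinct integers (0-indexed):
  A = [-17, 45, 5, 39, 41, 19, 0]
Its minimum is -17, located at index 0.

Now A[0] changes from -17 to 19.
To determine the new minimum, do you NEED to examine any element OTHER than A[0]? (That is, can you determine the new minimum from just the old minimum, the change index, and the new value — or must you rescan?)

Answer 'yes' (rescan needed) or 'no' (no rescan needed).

Answer: yes

Derivation:
Old min = -17 at index 0
Change at index 0: -17 -> 19
Index 0 WAS the min and new value 19 > old min -17. Must rescan other elements to find the new min.
Needs rescan: yes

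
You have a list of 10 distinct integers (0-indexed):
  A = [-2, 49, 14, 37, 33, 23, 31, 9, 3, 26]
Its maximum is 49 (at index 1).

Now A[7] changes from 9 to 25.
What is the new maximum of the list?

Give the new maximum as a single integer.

Old max = 49 (at index 1)
Change: A[7] 9 -> 25
Changed element was NOT the old max.
  New max = max(old_max, new_val) = max(49, 25) = 49

Answer: 49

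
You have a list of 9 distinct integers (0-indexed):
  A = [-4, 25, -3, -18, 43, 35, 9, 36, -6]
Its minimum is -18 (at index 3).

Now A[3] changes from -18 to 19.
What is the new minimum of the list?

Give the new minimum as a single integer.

Answer: -6

Derivation:
Old min = -18 (at index 3)
Change: A[3] -18 -> 19
Changed element WAS the min. Need to check: is 19 still <= all others?
  Min of remaining elements: -6
  New min = min(19, -6) = -6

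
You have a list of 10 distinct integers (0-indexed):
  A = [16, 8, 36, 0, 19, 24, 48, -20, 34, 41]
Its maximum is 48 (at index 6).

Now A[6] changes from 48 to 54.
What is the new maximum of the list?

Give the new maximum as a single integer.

Answer: 54

Derivation:
Old max = 48 (at index 6)
Change: A[6] 48 -> 54
Changed element WAS the max -> may need rescan.
  Max of remaining elements: 41
  New max = max(54, 41) = 54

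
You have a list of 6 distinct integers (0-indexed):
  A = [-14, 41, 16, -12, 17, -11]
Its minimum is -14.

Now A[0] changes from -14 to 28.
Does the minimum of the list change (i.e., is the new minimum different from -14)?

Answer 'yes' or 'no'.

Answer: yes

Derivation:
Old min = -14
Change: A[0] -14 -> 28
Changed element was the min; new min must be rechecked.
New min = -12; changed? yes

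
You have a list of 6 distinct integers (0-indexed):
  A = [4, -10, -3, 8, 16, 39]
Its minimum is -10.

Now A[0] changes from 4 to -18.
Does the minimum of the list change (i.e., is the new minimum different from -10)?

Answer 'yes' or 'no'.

Old min = -10
Change: A[0] 4 -> -18
Changed element was NOT the min; min changes only if -18 < -10.
New min = -18; changed? yes

Answer: yes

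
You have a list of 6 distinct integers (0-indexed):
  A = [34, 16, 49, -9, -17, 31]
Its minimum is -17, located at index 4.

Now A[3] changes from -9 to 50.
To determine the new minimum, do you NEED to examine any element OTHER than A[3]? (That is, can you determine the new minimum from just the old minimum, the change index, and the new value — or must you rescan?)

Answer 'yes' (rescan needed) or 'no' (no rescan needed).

Old min = -17 at index 4
Change at index 3: -9 -> 50
Index 3 was NOT the min. New min = min(-17, 50). No rescan of other elements needed.
Needs rescan: no

Answer: no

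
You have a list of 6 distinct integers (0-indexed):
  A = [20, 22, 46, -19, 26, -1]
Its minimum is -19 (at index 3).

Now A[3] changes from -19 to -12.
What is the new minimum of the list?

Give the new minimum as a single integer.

Answer: -12

Derivation:
Old min = -19 (at index 3)
Change: A[3] -19 -> -12
Changed element WAS the min. Need to check: is -12 still <= all others?
  Min of remaining elements: -1
  New min = min(-12, -1) = -12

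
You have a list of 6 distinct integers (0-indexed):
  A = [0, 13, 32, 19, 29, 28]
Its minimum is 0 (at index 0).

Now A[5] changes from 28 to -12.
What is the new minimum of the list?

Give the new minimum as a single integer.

Answer: -12

Derivation:
Old min = 0 (at index 0)
Change: A[5] 28 -> -12
Changed element was NOT the old min.
  New min = min(old_min, new_val) = min(0, -12) = -12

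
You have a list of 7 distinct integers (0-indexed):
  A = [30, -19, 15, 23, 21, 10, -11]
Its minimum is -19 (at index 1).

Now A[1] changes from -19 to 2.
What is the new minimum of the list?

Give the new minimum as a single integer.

Answer: -11

Derivation:
Old min = -19 (at index 1)
Change: A[1] -19 -> 2
Changed element WAS the min. Need to check: is 2 still <= all others?
  Min of remaining elements: -11
  New min = min(2, -11) = -11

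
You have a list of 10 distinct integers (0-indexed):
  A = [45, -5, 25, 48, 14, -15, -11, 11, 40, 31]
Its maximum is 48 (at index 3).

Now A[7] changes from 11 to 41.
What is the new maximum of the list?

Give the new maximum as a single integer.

Answer: 48

Derivation:
Old max = 48 (at index 3)
Change: A[7] 11 -> 41
Changed element was NOT the old max.
  New max = max(old_max, new_val) = max(48, 41) = 48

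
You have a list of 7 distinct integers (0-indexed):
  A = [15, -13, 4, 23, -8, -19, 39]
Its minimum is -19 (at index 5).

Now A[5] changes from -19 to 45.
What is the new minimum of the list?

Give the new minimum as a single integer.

Answer: -13

Derivation:
Old min = -19 (at index 5)
Change: A[5] -19 -> 45
Changed element WAS the min. Need to check: is 45 still <= all others?
  Min of remaining elements: -13
  New min = min(45, -13) = -13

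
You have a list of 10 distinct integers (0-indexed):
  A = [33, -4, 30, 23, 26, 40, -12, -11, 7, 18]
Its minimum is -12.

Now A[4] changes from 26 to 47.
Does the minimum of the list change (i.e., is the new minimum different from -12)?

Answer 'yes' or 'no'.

Answer: no

Derivation:
Old min = -12
Change: A[4] 26 -> 47
Changed element was NOT the min; min changes only if 47 < -12.
New min = -12; changed? no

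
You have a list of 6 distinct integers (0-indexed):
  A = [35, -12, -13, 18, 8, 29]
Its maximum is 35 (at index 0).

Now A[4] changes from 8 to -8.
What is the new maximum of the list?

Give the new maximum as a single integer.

Old max = 35 (at index 0)
Change: A[4] 8 -> -8
Changed element was NOT the old max.
  New max = max(old_max, new_val) = max(35, -8) = 35

Answer: 35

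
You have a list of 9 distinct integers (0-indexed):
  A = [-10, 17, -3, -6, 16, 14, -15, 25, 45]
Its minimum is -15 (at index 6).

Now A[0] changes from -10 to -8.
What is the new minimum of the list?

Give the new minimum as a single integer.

Old min = -15 (at index 6)
Change: A[0] -10 -> -8
Changed element was NOT the old min.
  New min = min(old_min, new_val) = min(-15, -8) = -15

Answer: -15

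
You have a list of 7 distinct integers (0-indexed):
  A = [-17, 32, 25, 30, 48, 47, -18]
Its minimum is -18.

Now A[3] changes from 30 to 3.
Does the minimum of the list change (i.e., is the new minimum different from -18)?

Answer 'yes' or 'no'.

Old min = -18
Change: A[3] 30 -> 3
Changed element was NOT the min; min changes only if 3 < -18.
New min = -18; changed? no

Answer: no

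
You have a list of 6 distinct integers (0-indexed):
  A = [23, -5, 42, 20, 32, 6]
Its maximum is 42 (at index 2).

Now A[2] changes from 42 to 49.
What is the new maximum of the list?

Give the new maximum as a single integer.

Old max = 42 (at index 2)
Change: A[2] 42 -> 49
Changed element WAS the max -> may need rescan.
  Max of remaining elements: 32
  New max = max(49, 32) = 49

Answer: 49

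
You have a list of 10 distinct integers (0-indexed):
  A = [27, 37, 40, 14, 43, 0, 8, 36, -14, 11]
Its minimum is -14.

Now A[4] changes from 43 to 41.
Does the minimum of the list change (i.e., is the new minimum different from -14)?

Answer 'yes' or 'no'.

Answer: no

Derivation:
Old min = -14
Change: A[4] 43 -> 41
Changed element was NOT the min; min changes only if 41 < -14.
New min = -14; changed? no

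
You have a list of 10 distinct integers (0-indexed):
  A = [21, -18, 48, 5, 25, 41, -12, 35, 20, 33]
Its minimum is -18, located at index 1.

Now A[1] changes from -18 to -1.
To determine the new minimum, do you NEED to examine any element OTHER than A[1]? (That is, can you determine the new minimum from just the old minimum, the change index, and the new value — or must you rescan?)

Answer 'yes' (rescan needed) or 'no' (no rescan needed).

Old min = -18 at index 1
Change at index 1: -18 -> -1
Index 1 WAS the min and new value -1 > old min -18. Must rescan other elements to find the new min.
Needs rescan: yes

Answer: yes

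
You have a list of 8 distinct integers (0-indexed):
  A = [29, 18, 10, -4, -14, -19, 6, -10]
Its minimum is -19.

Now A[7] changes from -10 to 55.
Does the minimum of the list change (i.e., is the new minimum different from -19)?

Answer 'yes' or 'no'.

Old min = -19
Change: A[7] -10 -> 55
Changed element was NOT the min; min changes only if 55 < -19.
New min = -19; changed? no

Answer: no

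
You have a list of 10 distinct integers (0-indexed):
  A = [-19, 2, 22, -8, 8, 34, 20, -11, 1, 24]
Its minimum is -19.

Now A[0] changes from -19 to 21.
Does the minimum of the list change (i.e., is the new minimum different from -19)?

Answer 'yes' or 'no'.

Answer: yes

Derivation:
Old min = -19
Change: A[0] -19 -> 21
Changed element was the min; new min must be rechecked.
New min = -11; changed? yes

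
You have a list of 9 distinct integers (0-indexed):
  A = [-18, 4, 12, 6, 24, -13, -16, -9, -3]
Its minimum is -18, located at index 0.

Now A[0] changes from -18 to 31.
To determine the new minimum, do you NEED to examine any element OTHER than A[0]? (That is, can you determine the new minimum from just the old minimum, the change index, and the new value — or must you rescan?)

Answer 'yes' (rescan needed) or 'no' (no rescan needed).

Answer: yes

Derivation:
Old min = -18 at index 0
Change at index 0: -18 -> 31
Index 0 WAS the min and new value 31 > old min -18. Must rescan other elements to find the new min.
Needs rescan: yes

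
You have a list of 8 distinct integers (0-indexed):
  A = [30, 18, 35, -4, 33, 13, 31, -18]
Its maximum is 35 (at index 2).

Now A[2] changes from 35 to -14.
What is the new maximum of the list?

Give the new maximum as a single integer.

Old max = 35 (at index 2)
Change: A[2] 35 -> -14
Changed element WAS the max -> may need rescan.
  Max of remaining elements: 33
  New max = max(-14, 33) = 33

Answer: 33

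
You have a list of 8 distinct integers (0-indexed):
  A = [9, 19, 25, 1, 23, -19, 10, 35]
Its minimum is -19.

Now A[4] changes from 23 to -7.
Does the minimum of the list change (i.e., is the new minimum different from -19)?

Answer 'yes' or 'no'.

Old min = -19
Change: A[4] 23 -> -7
Changed element was NOT the min; min changes only if -7 < -19.
New min = -19; changed? no

Answer: no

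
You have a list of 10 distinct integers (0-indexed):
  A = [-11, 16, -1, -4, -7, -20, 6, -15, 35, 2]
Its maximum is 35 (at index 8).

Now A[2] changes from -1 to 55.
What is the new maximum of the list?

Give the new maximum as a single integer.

Answer: 55

Derivation:
Old max = 35 (at index 8)
Change: A[2] -1 -> 55
Changed element was NOT the old max.
  New max = max(old_max, new_val) = max(35, 55) = 55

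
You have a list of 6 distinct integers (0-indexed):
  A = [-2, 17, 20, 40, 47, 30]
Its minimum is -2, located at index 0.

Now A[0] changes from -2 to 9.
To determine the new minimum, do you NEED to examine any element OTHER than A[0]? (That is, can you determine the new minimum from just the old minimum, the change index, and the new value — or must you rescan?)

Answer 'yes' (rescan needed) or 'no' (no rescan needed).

Old min = -2 at index 0
Change at index 0: -2 -> 9
Index 0 WAS the min and new value 9 > old min -2. Must rescan other elements to find the new min.
Needs rescan: yes

Answer: yes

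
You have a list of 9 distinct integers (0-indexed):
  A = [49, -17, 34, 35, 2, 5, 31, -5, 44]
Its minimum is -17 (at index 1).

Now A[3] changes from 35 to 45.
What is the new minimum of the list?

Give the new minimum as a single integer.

Old min = -17 (at index 1)
Change: A[3] 35 -> 45
Changed element was NOT the old min.
  New min = min(old_min, new_val) = min(-17, 45) = -17

Answer: -17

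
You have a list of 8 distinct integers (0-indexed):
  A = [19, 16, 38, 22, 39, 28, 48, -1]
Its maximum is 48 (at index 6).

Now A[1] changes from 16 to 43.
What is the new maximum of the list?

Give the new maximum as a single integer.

Answer: 48

Derivation:
Old max = 48 (at index 6)
Change: A[1] 16 -> 43
Changed element was NOT the old max.
  New max = max(old_max, new_val) = max(48, 43) = 48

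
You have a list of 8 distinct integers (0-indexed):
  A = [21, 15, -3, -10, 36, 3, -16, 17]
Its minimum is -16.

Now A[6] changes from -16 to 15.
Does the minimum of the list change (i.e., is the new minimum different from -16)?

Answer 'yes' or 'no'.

Old min = -16
Change: A[6] -16 -> 15
Changed element was the min; new min must be rechecked.
New min = -10; changed? yes

Answer: yes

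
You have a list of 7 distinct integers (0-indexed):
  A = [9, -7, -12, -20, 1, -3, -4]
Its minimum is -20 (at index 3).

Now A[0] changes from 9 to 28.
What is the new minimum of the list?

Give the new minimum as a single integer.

Answer: -20

Derivation:
Old min = -20 (at index 3)
Change: A[0] 9 -> 28
Changed element was NOT the old min.
  New min = min(old_min, new_val) = min(-20, 28) = -20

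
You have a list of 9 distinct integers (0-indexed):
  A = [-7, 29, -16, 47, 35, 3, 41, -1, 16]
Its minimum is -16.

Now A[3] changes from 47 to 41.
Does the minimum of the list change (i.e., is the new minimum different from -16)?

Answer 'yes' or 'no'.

Old min = -16
Change: A[3] 47 -> 41
Changed element was NOT the min; min changes only if 41 < -16.
New min = -16; changed? no

Answer: no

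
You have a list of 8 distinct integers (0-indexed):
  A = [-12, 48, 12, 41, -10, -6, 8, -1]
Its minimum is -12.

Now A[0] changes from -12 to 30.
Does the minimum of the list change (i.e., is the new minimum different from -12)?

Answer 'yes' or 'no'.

Answer: yes

Derivation:
Old min = -12
Change: A[0] -12 -> 30
Changed element was the min; new min must be rechecked.
New min = -10; changed? yes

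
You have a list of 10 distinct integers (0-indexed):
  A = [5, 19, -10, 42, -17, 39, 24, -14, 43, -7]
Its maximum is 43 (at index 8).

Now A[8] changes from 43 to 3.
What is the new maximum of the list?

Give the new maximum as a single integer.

Old max = 43 (at index 8)
Change: A[8] 43 -> 3
Changed element WAS the max -> may need rescan.
  Max of remaining elements: 42
  New max = max(3, 42) = 42

Answer: 42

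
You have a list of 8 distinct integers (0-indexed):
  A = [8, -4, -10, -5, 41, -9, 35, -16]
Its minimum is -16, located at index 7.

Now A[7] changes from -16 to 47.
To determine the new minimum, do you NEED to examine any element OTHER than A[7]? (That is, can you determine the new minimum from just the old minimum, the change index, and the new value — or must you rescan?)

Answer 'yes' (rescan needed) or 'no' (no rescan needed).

Old min = -16 at index 7
Change at index 7: -16 -> 47
Index 7 WAS the min and new value 47 > old min -16. Must rescan other elements to find the new min.
Needs rescan: yes

Answer: yes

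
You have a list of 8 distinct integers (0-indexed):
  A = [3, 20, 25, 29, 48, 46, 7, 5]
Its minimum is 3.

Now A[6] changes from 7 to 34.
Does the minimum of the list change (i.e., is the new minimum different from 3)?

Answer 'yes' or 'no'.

Old min = 3
Change: A[6] 7 -> 34
Changed element was NOT the min; min changes only if 34 < 3.
New min = 3; changed? no

Answer: no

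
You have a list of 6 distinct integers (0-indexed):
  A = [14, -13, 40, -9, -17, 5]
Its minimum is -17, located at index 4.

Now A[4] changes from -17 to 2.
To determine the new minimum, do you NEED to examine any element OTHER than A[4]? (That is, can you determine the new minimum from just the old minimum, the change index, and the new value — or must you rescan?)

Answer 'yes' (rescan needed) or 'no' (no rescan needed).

Old min = -17 at index 4
Change at index 4: -17 -> 2
Index 4 WAS the min and new value 2 > old min -17. Must rescan other elements to find the new min.
Needs rescan: yes

Answer: yes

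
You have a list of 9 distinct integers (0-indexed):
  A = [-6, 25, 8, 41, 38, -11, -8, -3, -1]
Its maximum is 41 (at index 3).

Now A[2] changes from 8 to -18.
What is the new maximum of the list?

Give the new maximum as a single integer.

Answer: 41

Derivation:
Old max = 41 (at index 3)
Change: A[2] 8 -> -18
Changed element was NOT the old max.
  New max = max(old_max, new_val) = max(41, -18) = 41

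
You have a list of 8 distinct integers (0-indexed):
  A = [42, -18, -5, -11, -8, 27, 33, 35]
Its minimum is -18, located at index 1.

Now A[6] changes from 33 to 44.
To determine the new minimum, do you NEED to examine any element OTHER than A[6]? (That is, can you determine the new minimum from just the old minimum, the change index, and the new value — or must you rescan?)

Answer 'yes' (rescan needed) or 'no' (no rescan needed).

Old min = -18 at index 1
Change at index 6: 33 -> 44
Index 6 was NOT the min. New min = min(-18, 44). No rescan of other elements needed.
Needs rescan: no

Answer: no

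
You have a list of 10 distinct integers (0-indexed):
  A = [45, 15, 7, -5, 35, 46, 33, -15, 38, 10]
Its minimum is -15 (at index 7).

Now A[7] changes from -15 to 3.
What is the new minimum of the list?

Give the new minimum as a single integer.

Answer: -5

Derivation:
Old min = -15 (at index 7)
Change: A[7] -15 -> 3
Changed element WAS the min. Need to check: is 3 still <= all others?
  Min of remaining elements: -5
  New min = min(3, -5) = -5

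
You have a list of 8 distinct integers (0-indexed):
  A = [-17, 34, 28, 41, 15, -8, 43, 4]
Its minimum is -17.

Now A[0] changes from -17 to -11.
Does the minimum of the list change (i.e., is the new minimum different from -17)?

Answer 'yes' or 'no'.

Answer: yes

Derivation:
Old min = -17
Change: A[0] -17 -> -11
Changed element was the min; new min must be rechecked.
New min = -11; changed? yes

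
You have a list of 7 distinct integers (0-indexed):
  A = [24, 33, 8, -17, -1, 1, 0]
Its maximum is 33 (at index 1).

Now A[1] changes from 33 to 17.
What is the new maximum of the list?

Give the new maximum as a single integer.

Old max = 33 (at index 1)
Change: A[1] 33 -> 17
Changed element WAS the max -> may need rescan.
  Max of remaining elements: 24
  New max = max(17, 24) = 24

Answer: 24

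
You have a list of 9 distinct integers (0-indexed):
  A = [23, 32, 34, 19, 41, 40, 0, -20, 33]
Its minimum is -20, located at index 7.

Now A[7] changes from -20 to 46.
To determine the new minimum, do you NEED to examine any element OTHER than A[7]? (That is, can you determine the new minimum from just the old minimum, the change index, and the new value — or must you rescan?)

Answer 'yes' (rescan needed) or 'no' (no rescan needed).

Answer: yes

Derivation:
Old min = -20 at index 7
Change at index 7: -20 -> 46
Index 7 WAS the min and new value 46 > old min -20. Must rescan other elements to find the new min.
Needs rescan: yes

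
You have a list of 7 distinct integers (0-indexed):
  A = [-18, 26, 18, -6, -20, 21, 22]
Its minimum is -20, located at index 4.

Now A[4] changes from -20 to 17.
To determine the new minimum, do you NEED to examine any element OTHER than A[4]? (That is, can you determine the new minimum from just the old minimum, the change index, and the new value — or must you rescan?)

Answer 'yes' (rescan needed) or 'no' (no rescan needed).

Old min = -20 at index 4
Change at index 4: -20 -> 17
Index 4 WAS the min and new value 17 > old min -20. Must rescan other elements to find the new min.
Needs rescan: yes

Answer: yes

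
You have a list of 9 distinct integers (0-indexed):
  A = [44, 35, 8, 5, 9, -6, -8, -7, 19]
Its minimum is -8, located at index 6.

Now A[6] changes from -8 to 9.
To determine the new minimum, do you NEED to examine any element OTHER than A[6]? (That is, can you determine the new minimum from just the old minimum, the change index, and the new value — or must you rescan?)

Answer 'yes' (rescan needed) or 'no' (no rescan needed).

Old min = -8 at index 6
Change at index 6: -8 -> 9
Index 6 WAS the min and new value 9 > old min -8. Must rescan other elements to find the new min.
Needs rescan: yes

Answer: yes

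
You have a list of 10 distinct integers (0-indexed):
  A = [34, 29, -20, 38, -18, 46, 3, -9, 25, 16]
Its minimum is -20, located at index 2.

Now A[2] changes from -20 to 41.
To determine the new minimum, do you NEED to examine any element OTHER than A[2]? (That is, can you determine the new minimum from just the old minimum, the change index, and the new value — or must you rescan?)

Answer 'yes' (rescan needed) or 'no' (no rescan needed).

Old min = -20 at index 2
Change at index 2: -20 -> 41
Index 2 WAS the min and new value 41 > old min -20. Must rescan other elements to find the new min.
Needs rescan: yes

Answer: yes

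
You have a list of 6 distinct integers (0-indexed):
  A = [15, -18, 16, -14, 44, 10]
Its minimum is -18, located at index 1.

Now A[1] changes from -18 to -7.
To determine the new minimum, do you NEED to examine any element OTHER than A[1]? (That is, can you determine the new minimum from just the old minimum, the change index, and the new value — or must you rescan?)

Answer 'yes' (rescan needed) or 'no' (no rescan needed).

Old min = -18 at index 1
Change at index 1: -18 -> -7
Index 1 WAS the min and new value -7 > old min -18. Must rescan other elements to find the new min.
Needs rescan: yes

Answer: yes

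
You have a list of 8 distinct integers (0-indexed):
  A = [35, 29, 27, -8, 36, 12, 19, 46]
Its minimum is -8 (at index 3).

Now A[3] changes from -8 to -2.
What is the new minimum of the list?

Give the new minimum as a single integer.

Old min = -8 (at index 3)
Change: A[3] -8 -> -2
Changed element WAS the min. Need to check: is -2 still <= all others?
  Min of remaining elements: 12
  New min = min(-2, 12) = -2

Answer: -2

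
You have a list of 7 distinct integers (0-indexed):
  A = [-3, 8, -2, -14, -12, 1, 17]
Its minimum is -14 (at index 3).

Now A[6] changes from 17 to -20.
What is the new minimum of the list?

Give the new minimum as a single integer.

Old min = -14 (at index 3)
Change: A[6] 17 -> -20
Changed element was NOT the old min.
  New min = min(old_min, new_val) = min(-14, -20) = -20

Answer: -20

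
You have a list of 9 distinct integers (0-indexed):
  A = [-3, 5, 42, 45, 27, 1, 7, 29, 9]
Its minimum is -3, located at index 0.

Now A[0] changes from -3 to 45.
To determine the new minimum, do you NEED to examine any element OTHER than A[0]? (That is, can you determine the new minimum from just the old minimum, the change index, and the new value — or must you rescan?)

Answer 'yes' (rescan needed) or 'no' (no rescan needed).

Answer: yes

Derivation:
Old min = -3 at index 0
Change at index 0: -3 -> 45
Index 0 WAS the min and new value 45 > old min -3. Must rescan other elements to find the new min.
Needs rescan: yes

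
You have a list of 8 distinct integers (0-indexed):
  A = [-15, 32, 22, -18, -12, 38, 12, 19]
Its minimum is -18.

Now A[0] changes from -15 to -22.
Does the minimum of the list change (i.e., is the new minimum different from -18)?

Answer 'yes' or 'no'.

Old min = -18
Change: A[0] -15 -> -22
Changed element was NOT the min; min changes only if -22 < -18.
New min = -22; changed? yes

Answer: yes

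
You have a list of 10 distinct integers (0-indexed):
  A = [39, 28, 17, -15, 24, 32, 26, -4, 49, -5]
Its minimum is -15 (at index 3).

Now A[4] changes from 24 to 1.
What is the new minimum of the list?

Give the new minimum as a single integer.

Answer: -15

Derivation:
Old min = -15 (at index 3)
Change: A[4] 24 -> 1
Changed element was NOT the old min.
  New min = min(old_min, new_val) = min(-15, 1) = -15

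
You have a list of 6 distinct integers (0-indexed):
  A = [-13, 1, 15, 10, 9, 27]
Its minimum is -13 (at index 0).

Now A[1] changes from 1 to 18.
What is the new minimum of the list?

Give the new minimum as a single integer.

Old min = -13 (at index 0)
Change: A[1] 1 -> 18
Changed element was NOT the old min.
  New min = min(old_min, new_val) = min(-13, 18) = -13

Answer: -13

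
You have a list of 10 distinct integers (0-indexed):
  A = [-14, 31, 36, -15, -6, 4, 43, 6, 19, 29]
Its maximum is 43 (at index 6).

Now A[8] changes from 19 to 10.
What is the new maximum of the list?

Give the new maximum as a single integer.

Old max = 43 (at index 6)
Change: A[8] 19 -> 10
Changed element was NOT the old max.
  New max = max(old_max, new_val) = max(43, 10) = 43

Answer: 43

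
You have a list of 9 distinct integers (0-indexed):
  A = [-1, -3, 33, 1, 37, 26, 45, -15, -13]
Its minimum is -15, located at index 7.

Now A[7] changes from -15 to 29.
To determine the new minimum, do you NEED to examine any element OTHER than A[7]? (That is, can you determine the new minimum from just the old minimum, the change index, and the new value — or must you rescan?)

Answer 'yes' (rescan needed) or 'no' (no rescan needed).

Old min = -15 at index 7
Change at index 7: -15 -> 29
Index 7 WAS the min and new value 29 > old min -15. Must rescan other elements to find the new min.
Needs rescan: yes

Answer: yes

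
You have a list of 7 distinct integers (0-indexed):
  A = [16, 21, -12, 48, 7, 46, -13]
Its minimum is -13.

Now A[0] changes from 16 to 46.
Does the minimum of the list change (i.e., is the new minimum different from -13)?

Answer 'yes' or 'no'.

Old min = -13
Change: A[0] 16 -> 46
Changed element was NOT the min; min changes only if 46 < -13.
New min = -13; changed? no

Answer: no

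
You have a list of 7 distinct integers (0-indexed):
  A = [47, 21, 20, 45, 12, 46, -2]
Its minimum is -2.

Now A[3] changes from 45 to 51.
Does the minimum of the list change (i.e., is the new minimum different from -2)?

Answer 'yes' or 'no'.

Answer: no

Derivation:
Old min = -2
Change: A[3] 45 -> 51
Changed element was NOT the min; min changes only if 51 < -2.
New min = -2; changed? no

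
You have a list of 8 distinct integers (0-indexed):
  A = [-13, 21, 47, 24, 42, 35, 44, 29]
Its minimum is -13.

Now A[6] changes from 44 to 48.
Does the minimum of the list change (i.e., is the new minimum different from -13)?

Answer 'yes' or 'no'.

Old min = -13
Change: A[6] 44 -> 48
Changed element was NOT the min; min changes only if 48 < -13.
New min = -13; changed? no

Answer: no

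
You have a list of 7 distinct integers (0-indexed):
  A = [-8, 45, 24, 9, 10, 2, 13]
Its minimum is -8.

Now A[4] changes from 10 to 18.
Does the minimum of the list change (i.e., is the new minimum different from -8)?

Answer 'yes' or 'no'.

Old min = -8
Change: A[4] 10 -> 18
Changed element was NOT the min; min changes only if 18 < -8.
New min = -8; changed? no

Answer: no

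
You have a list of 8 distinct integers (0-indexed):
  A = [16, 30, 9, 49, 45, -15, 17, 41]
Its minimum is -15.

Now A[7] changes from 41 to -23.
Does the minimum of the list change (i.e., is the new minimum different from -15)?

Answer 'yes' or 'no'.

Old min = -15
Change: A[7] 41 -> -23
Changed element was NOT the min; min changes only if -23 < -15.
New min = -23; changed? yes

Answer: yes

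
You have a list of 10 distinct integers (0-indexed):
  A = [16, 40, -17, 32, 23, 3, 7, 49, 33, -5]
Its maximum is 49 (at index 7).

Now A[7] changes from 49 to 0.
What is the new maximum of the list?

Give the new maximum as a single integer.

Old max = 49 (at index 7)
Change: A[7] 49 -> 0
Changed element WAS the max -> may need rescan.
  Max of remaining elements: 40
  New max = max(0, 40) = 40

Answer: 40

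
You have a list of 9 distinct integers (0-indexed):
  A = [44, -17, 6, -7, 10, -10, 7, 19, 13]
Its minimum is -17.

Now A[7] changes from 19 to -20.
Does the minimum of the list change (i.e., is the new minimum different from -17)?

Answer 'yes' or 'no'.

Old min = -17
Change: A[7] 19 -> -20
Changed element was NOT the min; min changes only if -20 < -17.
New min = -20; changed? yes

Answer: yes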